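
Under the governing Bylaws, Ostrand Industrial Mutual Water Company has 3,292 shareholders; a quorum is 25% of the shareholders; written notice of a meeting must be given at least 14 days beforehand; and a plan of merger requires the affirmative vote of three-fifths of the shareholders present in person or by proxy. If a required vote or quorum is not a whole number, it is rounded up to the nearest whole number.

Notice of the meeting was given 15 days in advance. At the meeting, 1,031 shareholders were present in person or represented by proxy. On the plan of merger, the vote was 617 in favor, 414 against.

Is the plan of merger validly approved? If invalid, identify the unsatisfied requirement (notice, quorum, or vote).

Invalid — vote requirement not satisfied.

Notice: 15 days given; 14 required. Satisfied.
Quorum: 25% of 3,292 = 823; 1,031 present. Satisfied.
Vote: requires three-fifths of those present (1,031); 3/5 of 1031 = 618.60, rounded up to 619, so 619 needed; 617 in favor. Not satisfied.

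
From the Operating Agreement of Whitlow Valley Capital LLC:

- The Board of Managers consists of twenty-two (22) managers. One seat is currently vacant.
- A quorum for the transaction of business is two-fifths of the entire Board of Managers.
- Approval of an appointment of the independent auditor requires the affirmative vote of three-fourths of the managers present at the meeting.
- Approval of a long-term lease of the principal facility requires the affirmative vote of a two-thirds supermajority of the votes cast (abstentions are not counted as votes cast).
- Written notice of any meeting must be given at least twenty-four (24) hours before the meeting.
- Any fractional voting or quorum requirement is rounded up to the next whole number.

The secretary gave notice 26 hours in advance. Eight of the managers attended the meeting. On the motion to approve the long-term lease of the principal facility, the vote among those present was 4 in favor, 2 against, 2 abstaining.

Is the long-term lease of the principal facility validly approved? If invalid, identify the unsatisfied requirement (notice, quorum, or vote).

Notice: 26 hours given; 24 required (26 ≥ 24). Satisfied.
Quorum: 8 present; quorum is 9. Not satisfied.
Vote: the long-term lease of the principal facility requires two-thirds of the votes cast (8 present − 2 abstaining = 6). 2/3 of 6 = 4, so 4 affirmative votes are needed; 4 voted in favor. Satisfied. (Moot — without a quorum no business can be validly transacted.)

Invalid — quorum requirement not satisfied.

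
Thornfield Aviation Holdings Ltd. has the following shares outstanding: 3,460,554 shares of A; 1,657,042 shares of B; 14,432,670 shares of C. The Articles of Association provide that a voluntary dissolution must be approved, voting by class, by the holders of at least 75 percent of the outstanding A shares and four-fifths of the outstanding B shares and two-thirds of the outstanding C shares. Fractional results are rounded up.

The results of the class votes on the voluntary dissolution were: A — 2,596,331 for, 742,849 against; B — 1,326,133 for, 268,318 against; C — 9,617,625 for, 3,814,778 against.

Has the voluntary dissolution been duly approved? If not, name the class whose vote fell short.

Not approved — the C shares did not give the required vote.

A: 3/4 of 3460554 = 2595415.50, rounded up to 2595416; 2,595,416 required, 2,596,331 in favor — approved.
B: 4/5 of 1657042 = 1325633.60, rounded up to 1325634; 1,325,634 required, 1,326,133 in favor — approved.
C: 2/3 of 14432670 = 9621780; 9,621,780 required, 9,617,625 in favor — not approved.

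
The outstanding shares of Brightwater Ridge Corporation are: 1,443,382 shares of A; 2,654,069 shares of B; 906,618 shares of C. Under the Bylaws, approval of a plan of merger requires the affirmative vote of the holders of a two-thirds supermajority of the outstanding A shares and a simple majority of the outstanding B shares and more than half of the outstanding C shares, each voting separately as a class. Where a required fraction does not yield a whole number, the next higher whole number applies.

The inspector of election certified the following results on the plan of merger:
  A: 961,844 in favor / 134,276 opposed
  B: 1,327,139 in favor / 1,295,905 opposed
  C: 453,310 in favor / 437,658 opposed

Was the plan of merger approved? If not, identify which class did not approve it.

A: 2/3 of 1443382 = 962254.67, rounded up to 962255; 962,255 required, 961,844 in favor — not approved.
B: a majority of 2654069 is 1327035; 1,327,035 required, 1,327,139 in favor — approved.
C: a majority of 906618 is 453310; 453,310 required, 453,310 in favor — approved.

Not approved — the A shares did not give the required vote.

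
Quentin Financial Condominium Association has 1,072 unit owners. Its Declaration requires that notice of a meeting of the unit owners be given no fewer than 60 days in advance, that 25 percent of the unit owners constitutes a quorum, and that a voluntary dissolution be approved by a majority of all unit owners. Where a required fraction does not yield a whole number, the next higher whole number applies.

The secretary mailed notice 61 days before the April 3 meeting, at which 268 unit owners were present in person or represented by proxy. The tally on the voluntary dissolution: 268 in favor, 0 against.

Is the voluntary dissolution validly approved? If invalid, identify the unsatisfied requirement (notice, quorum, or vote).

Notice: 61 days given; 60 required. Satisfied.
Quorum: 25% of 1,072 = 268; 268 present. Satisfied.
Vote: requires a majority of all unit owners (1,072); a majority of 1072 is 537, so 537 needed; 268 in favor. Not satisfied.

Invalid — vote requirement not satisfied.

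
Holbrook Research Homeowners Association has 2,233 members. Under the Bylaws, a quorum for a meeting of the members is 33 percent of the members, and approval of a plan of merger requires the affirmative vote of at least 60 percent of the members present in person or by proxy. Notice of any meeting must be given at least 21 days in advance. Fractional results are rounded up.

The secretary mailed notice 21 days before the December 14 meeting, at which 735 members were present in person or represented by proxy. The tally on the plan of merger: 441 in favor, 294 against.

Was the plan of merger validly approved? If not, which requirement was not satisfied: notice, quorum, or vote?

Notice: 21 days given; 21 required. Satisfied.
Quorum: 33% of 2,233 = 736.89, rounded up to 737; 735 present. Not satisfied.
Vote: requires three-fifths of those present (735); 3/5 of 735 = 441, so 441 needed; 441 in favor. Satisfied.

Invalid — quorum requirement not satisfied.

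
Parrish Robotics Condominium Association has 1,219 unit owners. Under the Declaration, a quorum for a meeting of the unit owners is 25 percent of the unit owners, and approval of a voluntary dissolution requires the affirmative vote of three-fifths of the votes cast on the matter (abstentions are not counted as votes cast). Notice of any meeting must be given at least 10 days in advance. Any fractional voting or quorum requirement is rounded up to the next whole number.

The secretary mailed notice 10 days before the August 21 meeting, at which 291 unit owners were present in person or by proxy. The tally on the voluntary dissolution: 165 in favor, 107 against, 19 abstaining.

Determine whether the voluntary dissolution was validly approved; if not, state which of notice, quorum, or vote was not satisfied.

Notice: 10 days given; 10 required. Satisfied.
Quorum: 25% of 1,219 = 304.75, rounded up to 305; 291 present. Not satisfied.
Vote: requires three-fifths of the votes cast (291 − 19 abstaining = 272); 3/5 of 272 = 163.20, rounded up to 164, so 164 needed; 165 in favor. Satisfied.

Invalid — quorum requirement not satisfied.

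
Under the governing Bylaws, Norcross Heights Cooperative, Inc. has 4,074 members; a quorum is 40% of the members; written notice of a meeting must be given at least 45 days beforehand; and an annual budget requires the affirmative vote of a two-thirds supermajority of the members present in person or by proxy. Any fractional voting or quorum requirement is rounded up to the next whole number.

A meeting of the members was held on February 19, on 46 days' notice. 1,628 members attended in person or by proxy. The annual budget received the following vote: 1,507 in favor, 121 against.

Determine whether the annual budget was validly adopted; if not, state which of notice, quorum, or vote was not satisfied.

Notice: 46 days given; 45 required. Satisfied.
Quorum: 40% of 4,074 = 1,629.60, rounded up to 1,630; 1,628 present. Not satisfied.
Vote: requires two-thirds of those present (1,628); 2/3 of 1628 = 1085.33, rounded up to 1086, so 1,086 needed; 1,507 in favor. Satisfied.

Invalid — quorum requirement not satisfied.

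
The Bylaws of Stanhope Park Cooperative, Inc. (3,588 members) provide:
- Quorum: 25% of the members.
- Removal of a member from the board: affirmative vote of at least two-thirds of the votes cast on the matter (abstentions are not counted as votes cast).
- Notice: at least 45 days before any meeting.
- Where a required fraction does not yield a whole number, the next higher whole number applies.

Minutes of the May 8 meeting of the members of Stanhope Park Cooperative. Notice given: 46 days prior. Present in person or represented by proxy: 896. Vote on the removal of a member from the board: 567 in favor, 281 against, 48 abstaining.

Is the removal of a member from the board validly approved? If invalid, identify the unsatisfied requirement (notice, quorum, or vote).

Invalid — quorum requirement not satisfied.

Notice: 46 days given; 45 required. Satisfied.
Quorum: 25% of 3,588 = 897; 896 present. Not satisfied.
Vote: requires two-thirds of the votes cast (896 − 48 abstaining = 848); 2/3 of 848 = 565.33, rounded up to 566, so 566 needed; 567 in favor. Satisfied.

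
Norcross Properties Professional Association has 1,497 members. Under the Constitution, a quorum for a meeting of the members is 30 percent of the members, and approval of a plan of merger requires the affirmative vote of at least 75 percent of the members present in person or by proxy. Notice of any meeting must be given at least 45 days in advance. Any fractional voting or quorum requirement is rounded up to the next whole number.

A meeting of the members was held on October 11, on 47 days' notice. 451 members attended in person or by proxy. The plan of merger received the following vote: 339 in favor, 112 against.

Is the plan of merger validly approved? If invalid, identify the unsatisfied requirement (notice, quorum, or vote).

Notice: 47 days given; 45 required. Satisfied.
Quorum: 30% of 1,497 = 449.10, rounded up to 450; 451 present. Satisfied.
Vote: requires three-fourths of those present (451); 3/4 of 451 = 338.25, rounded up to 339, so 339 needed; 339 in favor. Satisfied.

Valid — all requirements satisfied.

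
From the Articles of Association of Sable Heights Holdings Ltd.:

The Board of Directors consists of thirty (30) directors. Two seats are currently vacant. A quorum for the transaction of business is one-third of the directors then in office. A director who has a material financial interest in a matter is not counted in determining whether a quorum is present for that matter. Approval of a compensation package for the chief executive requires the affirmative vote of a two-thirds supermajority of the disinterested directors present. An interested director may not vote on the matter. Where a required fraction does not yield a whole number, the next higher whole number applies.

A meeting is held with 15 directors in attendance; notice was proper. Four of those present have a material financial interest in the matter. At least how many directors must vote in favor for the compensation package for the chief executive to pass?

The compensation package for the chief executive requires two-thirds of the disinterested directors present (15 − 4 = 11).
2/3 of 11 = 7.33, rounded up to 8.

8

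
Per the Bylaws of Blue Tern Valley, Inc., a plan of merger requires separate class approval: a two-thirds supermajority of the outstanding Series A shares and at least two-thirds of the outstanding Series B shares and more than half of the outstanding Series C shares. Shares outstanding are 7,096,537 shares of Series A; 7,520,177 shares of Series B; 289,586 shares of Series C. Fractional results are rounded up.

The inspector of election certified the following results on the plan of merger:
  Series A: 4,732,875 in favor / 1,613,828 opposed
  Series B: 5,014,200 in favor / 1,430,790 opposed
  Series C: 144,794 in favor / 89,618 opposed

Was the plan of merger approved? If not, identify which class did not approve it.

Approved — every class gave the required vote.

Series A: 2/3 of 7096537 = 4731024.67, rounded up to 4731025; 4,731,025 required, 4,732,875 in favor — approved.
Series B: 2/3 of 7520177 = 5013451.33, rounded up to 5013452; 5,013,452 required, 5,014,200 in favor — approved.
Series C: a majority of 289586 is 144794; 144,794 required, 144,794 in favor — approved.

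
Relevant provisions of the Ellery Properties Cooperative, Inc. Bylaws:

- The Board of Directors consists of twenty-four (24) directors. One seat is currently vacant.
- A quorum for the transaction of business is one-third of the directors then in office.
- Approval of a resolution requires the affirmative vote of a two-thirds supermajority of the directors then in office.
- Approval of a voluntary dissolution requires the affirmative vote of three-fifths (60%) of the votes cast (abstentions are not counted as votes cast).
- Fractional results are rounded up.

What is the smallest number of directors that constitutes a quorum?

8

1/3 of 23 = 7.67, rounded up to 8.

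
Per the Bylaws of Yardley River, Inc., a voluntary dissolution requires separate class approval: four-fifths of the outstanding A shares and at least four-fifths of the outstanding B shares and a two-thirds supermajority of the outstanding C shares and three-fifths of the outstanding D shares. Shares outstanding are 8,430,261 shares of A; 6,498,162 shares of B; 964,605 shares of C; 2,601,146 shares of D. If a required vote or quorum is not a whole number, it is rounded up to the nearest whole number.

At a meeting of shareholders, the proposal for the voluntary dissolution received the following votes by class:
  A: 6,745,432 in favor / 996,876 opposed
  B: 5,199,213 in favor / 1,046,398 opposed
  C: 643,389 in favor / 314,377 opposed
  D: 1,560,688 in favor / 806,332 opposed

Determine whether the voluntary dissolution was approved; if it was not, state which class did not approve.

Approved — every class gave the required vote.

A: 4/5 of 8430261 = 6744208.80, rounded up to 6744209; 6,744,209 required, 6,745,432 in favor — approved.
B: 4/5 of 6498162 = 5198529.60, rounded up to 5198530; 5,198,530 required, 5,199,213 in favor — approved.
C: 2/3 of 964605 = 643070; 643,070 required, 643,389 in favor — approved.
D: 3/5 of 2601146 = 1560687.60, rounded up to 1560688; 1,560,688 required, 1,560,688 in favor — approved.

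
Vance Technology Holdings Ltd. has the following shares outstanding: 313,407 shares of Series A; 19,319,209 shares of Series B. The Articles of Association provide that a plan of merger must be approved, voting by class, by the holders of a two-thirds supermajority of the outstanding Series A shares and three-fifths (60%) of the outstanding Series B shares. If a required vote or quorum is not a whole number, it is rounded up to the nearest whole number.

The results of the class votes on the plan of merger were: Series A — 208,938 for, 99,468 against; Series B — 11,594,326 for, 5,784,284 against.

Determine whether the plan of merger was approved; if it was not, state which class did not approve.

Approved — every class gave the required vote.

Series A: 2/3 of 313407 = 208938; 208,938 required, 208,938 in favor — approved.
Series B: 3/5 of 19319209 = 11591525.40, rounded up to 11591526; 11,591,526 required, 11,594,326 in favor — approved.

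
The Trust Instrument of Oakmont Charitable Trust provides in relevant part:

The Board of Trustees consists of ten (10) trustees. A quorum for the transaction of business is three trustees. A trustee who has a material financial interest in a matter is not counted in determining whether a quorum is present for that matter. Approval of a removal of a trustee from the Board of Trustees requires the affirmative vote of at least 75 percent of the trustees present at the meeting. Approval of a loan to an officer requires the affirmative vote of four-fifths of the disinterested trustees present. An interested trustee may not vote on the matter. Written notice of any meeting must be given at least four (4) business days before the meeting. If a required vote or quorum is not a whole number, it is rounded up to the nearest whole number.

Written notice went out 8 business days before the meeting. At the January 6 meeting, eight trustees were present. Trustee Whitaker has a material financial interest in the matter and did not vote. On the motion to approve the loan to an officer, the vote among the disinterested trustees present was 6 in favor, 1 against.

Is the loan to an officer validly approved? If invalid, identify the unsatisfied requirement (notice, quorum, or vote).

Notice: 8 business days given; 4 required (8 ≥ 4). Satisfied.
Quorum: 8 present, but the 1 interested trustee does not count, leaving 7. Quorum is 3. Satisfied.
Vote: the loan to an officer requires four-fifths of the disinterested trustees present (8 − 1 = 7). 4/5 of 7 = 5.60, rounded up to 6, so 6 affirmative votes are needed; 6 voted in favor. Satisfied.

Valid — all requirements satisfied.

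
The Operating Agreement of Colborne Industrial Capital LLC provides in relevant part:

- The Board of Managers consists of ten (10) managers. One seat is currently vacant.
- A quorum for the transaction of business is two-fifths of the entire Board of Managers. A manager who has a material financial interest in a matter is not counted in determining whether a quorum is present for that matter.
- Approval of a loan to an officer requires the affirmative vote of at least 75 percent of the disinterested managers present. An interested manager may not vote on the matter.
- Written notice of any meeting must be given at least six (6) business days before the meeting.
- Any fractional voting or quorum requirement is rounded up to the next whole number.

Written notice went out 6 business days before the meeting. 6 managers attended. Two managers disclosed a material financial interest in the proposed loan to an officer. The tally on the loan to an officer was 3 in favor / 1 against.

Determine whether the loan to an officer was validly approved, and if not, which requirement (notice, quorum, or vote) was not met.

Valid — all requirements satisfied.

Notice: 6 business days given; 6 required (6 ≥ 6). Satisfied.
Quorum: 6 present, but the 2 interested managers do not count, leaving 4. Quorum is 4. Satisfied.
Vote: the loan to an officer requires three-fourths of the disinterested managers present (6 − 2 = 4). 3/4 of 4 = 3, so 3 affirmative votes are needed; 3 voted in favor. Satisfied.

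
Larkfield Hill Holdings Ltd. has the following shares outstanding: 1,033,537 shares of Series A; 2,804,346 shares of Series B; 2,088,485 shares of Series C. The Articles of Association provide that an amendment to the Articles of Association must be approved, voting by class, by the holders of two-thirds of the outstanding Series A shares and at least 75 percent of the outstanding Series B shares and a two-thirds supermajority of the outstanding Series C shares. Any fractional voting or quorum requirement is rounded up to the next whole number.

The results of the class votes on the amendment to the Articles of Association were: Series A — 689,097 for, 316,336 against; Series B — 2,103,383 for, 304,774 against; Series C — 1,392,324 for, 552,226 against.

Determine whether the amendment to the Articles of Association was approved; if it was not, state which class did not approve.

Approved — every class gave the required vote.

Series A: 2/3 of 1033537 = 689024.67, rounded up to 689025; 689,025 required, 689,097 in favor — approved.
Series B: 3/4 of 2804346 = 2103259.50, rounded up to 2103260; 2,103,260 required, 2,103,383 in favor — approved.
Series C: 2/3 of 2088485 = 1392323.33, rounded up to 1392324; 1,392,324 required, 1,392,324 in favor — approved.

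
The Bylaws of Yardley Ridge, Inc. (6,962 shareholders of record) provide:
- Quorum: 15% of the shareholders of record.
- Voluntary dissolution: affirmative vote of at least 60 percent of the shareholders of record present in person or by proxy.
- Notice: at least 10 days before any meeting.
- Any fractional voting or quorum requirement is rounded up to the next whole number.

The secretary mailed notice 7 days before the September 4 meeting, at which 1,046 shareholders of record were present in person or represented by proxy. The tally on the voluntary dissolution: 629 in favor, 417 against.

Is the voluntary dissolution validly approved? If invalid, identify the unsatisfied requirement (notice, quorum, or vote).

Invalid — notice requirement not satisfied.

Notice: 7 days given; 10 required. Not satisfied.
Quorum: 15% of 6,962 = 1,044.30, rounded up to 1,045; 1,046 present. Satisfied.
Vote: requires three-fifths of those present (1,046); 3/5 of 1046 = 627.60, rounded up to 628, so 628 needed; 629 in favor. Satisfied.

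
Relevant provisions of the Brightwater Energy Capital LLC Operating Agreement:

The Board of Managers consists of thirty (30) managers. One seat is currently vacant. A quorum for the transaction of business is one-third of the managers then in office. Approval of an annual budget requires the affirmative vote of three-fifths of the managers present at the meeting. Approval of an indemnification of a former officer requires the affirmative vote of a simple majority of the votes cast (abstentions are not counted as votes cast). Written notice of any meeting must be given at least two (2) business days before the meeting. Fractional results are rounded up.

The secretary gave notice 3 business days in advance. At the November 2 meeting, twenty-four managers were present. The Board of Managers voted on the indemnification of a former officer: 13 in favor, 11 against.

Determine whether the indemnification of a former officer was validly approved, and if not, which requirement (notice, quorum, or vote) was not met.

Notice: 3 business days given; 2 required (3 ≥ 2). Satisfied.
Quorum: 24 present; quorum is 10. Satisfied.
Vote: the indemnification of a former officer requires a majority of the votes cast (24). A majority of 24 is 13, so 13 affirmative votes are needed; 13 voted in favor. Satisfied.

Valid — all requirements satisfied.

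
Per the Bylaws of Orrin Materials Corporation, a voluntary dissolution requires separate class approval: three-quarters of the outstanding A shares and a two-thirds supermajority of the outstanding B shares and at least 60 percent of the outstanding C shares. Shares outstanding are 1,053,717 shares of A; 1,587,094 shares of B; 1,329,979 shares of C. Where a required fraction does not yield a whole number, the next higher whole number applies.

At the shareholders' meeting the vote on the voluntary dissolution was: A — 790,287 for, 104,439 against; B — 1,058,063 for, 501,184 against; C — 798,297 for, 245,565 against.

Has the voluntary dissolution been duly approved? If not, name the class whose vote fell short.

A: 3/4 of 1053717 = 790287.75, rounded up to 790288; 790,288 required, 790,287 in favor — not approved.
B: 2/3 of 1587094 = 1058062.67, rounded up to 1058063; 1,058,063 required, 1,058,063 in favor — approved.
C: 3/5 of 1329979 = 797987.40, rounded up to 797988; 797,988 required, 798,297 in favor — approved.

Not approved — the A shares did not give the required vote.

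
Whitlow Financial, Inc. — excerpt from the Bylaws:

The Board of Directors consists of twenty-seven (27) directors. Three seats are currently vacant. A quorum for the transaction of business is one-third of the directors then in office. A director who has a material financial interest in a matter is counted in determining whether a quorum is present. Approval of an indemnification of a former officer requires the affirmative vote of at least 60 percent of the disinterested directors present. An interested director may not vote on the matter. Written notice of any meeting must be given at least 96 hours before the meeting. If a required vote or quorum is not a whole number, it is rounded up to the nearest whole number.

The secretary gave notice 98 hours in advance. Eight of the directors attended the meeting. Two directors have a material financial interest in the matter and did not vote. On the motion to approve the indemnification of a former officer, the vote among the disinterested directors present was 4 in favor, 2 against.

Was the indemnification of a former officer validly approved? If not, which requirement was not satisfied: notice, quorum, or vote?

Notice: 98 hours given; 96 required (98 ≥ 96). Satisfied.
Quorum: 8 present (interested directors count toward quorum); quorum is 8. Satisfied.
Vote: the indemnification of a former officer requires three-fifths of the disinterested directors present (8 − 2 = 6). 3/5 of 6 = 3.60, rounded up to 4, so 4 affirmative votes are needed; 4 voted in favor. Satisfied.

Valid — all requirements satisfied.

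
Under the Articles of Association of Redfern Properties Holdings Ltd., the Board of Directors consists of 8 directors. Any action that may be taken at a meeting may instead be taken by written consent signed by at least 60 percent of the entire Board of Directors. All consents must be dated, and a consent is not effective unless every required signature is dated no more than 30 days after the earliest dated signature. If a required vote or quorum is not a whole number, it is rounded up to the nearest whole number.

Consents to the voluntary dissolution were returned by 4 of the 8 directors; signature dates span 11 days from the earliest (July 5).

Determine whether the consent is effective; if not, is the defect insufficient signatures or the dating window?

Not effective — insufficient signatures.

Signatures required: at least 60 percent of 8 — 3/5 of 8 = 4.80, rounded up to 5, so 5 needed; 4 signed. Insufficient.
Dating window: the latest signature is 11 days after the earliest; the limit is 30 days. Within the window.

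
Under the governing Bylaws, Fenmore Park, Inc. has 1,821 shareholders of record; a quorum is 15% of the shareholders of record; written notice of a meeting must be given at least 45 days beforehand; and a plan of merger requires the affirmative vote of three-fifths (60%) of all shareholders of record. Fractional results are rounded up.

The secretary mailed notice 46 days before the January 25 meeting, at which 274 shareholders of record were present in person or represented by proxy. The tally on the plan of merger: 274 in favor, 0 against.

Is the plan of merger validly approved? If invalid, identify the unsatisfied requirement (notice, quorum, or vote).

Notice: 46 days given; 45 required. Satisfied.
Quorum: 15% of 1,821 = 273.15, rounded up to 274; 274 present. Satisfied.
Vote: requires three-fifths of all shareholders of record (1,821); 3/5 of 1821 = 1092.60, rounded up to 1093, so 1,093 needed; 274 in favor. Not satisfied.

Invalid — vote requirement not satisfied.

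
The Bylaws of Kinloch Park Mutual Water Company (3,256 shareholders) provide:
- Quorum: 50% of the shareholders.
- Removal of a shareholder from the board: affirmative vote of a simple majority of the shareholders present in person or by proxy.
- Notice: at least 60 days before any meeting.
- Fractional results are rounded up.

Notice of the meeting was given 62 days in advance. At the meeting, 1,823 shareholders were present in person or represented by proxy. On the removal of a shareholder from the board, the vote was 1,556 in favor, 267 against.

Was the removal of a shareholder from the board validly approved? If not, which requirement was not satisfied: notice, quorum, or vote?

Valid — all requirements satisfied.

Notice: 62 days given; 60 required. Satisfied.
Quorum: 50% of 3,256 = 1,628; 1,823 present. Satisfied.
Vote: requires a majority of those present (1,823); a majority of 1823 is 912, so 912 needed; 1,556 in favor. Satisfied.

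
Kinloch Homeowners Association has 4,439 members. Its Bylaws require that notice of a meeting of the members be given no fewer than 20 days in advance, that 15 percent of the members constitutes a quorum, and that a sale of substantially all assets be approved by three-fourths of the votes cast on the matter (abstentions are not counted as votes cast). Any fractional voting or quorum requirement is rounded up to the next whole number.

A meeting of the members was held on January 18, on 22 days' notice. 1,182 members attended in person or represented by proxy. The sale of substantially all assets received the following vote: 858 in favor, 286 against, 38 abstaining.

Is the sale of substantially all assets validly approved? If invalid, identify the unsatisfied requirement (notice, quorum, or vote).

Notice: 22 days given; 20 required. Satisfied.
Quorum: 15% of 4,439 = 665.85, rounded up to 666; 1,182 present. Satisfied.
Vote: requires three-fourths of the votes cast (1,182 − 38 abstaining = 1,144); 3/4 of 1144 = 858, so 858 needed; 858 in favor. Satisfied.

Valid — all requirements satisfied.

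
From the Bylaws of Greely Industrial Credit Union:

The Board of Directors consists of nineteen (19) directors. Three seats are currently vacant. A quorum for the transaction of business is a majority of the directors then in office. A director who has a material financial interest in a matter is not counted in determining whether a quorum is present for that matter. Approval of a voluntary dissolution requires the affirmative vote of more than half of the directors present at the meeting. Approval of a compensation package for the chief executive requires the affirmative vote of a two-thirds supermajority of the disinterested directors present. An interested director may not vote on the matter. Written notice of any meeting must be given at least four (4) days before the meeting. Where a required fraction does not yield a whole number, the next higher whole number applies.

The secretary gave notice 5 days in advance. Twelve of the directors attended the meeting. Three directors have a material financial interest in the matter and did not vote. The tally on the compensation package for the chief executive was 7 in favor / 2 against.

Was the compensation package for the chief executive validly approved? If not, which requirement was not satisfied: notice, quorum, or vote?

Valid — all requirements satisfied.

Notice: 5 days given; 4 required (5 ≥ 4). Satisfied.
Quorum: 12 present, but the 3 interested directors do not count, leaving 9. Quorum is 9. Satisfied.
Vote: the compensation package for the chief executive requires two-thirds of the disinterested directors present (12 − 3 = 9). 2/3 of 9 = 6, so 6 affirmative votes are needed; 7 voted in favor. Satisfied.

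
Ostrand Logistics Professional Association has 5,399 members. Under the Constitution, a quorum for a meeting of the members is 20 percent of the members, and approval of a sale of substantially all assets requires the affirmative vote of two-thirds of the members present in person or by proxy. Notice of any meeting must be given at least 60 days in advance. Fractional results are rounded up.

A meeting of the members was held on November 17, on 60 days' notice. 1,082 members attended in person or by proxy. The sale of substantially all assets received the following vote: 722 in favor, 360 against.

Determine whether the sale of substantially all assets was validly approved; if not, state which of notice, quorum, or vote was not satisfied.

Notice: 60 days given; 60 required. Satisfied.
Quorum: 20% of 5,399 = 1,079.80, rounded up to 1,080; 1,082 present. Satisfied.
Vote: requires two-thirds of those present (1,082); 2/3 of 1082 = 721.33, rounded up to 722, so 722 needed; 722 in favor. Satisfied.

Valid — all requirements satisfied.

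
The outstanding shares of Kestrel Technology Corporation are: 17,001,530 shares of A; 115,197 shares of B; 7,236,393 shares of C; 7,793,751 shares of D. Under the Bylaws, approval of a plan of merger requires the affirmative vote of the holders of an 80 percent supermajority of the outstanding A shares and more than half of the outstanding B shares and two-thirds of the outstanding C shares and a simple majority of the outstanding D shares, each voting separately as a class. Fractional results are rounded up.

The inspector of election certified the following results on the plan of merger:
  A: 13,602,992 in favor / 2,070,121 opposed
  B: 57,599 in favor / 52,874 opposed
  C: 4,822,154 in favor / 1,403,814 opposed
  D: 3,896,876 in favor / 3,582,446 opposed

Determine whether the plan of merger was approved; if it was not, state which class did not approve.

Not approved — the C shares did not give the required vote.

A: 4/5 of 17001530 = 13601224; 13,601,224 required, 13,602,992 in favor — approved.
B: a majority of 115197 is 57599; 57,599 required, 57,599 in favor — approved.
C: 2/3 of 7236393 = 4824262; 4,824,262 required, 4,822,154 in favor — not approved.
D: a majority of 7793751 is 3896876; 3,896,876 required, 3,896,876 in favor — approved.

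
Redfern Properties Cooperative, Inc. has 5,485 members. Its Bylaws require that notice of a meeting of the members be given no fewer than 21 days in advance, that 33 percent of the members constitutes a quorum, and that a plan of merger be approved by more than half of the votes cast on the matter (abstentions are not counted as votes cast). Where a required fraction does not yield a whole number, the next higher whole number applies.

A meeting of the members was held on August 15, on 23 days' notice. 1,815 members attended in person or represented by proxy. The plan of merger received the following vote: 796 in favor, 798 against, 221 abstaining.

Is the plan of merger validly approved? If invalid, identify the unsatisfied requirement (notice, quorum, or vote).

Invalid — vote requirement not satisfied.

Notice: 23 days given; 21 required. Satisfied.
Quorum: 33% of 5,485 = 1,810.05, rounded up to 1,811; 1,815 present. Satisfied.
Vote: requires a majority of the votes cast (1,815 − 221 abstaining = 1,594); a majority of 1594 is 798, so 798 needed; 796 in favor. Not satisfied.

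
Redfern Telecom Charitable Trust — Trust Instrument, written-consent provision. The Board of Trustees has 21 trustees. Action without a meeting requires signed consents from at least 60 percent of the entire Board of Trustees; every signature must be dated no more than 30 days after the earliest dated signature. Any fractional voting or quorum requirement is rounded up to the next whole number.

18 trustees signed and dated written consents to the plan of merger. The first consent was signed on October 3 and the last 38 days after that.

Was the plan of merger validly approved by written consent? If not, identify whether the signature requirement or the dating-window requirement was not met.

Signatures required: at least 60 percent of 21 — 3/5 of 21 = 12.60, rounded up to 13, so 13 needed; 18 signed. Sufficient.
Dating window: the latest signature is 38 days after the earliest; the limit is 30 days. Outside the window.

Not effective — dating-window requirement not satisfied.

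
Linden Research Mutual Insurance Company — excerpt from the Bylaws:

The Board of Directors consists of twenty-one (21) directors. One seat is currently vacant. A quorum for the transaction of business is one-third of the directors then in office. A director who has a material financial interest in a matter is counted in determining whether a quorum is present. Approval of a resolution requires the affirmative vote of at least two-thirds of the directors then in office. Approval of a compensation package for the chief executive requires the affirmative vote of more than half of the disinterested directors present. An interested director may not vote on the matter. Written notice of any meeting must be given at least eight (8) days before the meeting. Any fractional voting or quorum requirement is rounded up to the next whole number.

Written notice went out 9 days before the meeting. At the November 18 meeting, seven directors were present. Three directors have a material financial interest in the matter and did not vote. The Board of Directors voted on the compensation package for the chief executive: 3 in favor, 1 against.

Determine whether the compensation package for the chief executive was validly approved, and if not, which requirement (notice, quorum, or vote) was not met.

Valid — all requirements satisfied.

Notice: 9 days given; 8 required (9 ≥ 8). Satisfied.
Quorum: 7 present (interested directors count toward quorum); quorum is 7. Satisfied.
Vote: the compensation package for the chief executive requires a majority of the disinterested directors present (7 − 3 = 4). A majority of 4 is 3, so 3 affirmative votes are needed; 3 voted in favor. Satisfied.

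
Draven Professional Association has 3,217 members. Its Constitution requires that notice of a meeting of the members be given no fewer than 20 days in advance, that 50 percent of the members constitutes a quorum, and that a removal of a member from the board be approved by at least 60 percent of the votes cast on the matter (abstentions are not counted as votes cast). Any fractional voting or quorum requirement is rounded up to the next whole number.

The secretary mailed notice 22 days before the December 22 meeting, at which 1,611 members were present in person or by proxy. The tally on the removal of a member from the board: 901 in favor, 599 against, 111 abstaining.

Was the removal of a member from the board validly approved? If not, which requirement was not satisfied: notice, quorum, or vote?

Notice: 22 days given; 20 required. Satisfied.
Quorum: 50% of 3,217 = 1,608.50, rounded up to 1,609; 1,611 present. Satisfied.
Vote: requires three-fifths of the votes cast (1,611 − 111 abstaining = 1,500); 3/5 of 1500 = 900, so 900 needed; 901 in favor. Satisfied.

Valid — all requirements satisfied.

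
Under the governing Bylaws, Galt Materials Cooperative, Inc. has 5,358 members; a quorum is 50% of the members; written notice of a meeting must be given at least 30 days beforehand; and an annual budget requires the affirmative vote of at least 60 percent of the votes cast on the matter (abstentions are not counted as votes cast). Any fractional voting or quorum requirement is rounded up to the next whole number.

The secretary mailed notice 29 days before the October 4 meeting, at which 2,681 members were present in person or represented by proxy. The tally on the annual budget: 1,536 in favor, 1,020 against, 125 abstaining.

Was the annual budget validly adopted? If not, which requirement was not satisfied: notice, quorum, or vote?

Notice: 29 days given; 30 required. Not satisfied.
Quorum: 50% of 5,358 = 2,679; 2,681 present. Satisfied.
Vote: requires three-fifths of the votes cast (2,681 − 125 abstaining = 2,556); 3/5 of 2556 = 1533.60, rounded up to 1534, so 1,534 needed; 1,536 in favor. Satisfied.

Invalid — notice requirement not satisfied.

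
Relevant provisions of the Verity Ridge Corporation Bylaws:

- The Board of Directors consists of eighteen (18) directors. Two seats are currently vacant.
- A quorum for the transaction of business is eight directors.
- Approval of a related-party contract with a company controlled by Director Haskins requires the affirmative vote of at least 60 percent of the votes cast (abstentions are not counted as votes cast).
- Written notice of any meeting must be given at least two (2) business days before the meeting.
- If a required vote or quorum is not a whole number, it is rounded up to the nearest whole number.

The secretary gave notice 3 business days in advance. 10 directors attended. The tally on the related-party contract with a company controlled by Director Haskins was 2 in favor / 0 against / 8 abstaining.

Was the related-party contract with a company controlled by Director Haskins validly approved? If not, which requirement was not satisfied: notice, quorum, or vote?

Notice: 3 business days given; 2 required (3 ≥ 2). Satisfied.
Quorum: 10 present; quorum is 8. Satisfied.
Vote: the related-party contract with a company controlled by Director Haskins requires three-fifths of the votes cast (10 present − 8 abstaining = 2). 3/5 of 2 = 1.20, rounded up to 2, so 2 affirmative votes are needed; 2 voted in favor. Satisfied.

Valid — all requirements satisfied.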